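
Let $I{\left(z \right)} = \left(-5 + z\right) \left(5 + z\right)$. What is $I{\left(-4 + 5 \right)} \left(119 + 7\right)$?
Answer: $-3024$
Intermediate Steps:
$I{\left(-4 + 5 \right)} \left(119 + 7\right) = \left(-25 + \left(-4 + 5\right)^{2}\right) \left(119 + 7\right) = \left(-25 + 1^{2}\right) 126 = \left(-25 + 1\right) 126 = \left(-24\right) 126 = -3024$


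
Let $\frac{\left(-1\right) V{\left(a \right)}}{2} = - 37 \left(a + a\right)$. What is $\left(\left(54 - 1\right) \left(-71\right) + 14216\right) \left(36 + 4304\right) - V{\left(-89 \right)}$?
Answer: $45379192$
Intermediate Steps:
$V{\left(a \right)} = 148 a$ ($V{\left(a \right)} = - 2 \left(- 37 \left(a + a\right)\right) = - 2 \left(- 37 \cdot 2 a\right) = - 2 \left(- 74 a\right) = 148 a$)
$\left(\left(54 - 1\right) \left(-71\right) + 14216\right) \left(36 + 4304\right) - V{\left(-89 \right)} = \left(\left(54 - 1\right) \left(-71\right) + 14216\right) \left(36 + 4304\right) - 148 \left(-89\right) = \left(53 \left(-71\right) + 14216\right) 4340 - -13172 = \left(-3763 + 14216\right) 4340 + 13172 = 10453 \cdot 4340 + 13172 = 45366020 + 13172 = 45379192$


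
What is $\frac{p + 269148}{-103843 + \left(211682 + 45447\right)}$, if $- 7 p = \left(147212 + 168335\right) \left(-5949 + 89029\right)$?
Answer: $- \frac{13106880362}{536501} \approx -24430.0$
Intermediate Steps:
$p = - \frac{26215644760}{7}$ ($p = - \frac{\left(147212 + 168335\right) \left(-5949 + 89029\right)}{7} = - \frac{315547 \cdot 83080}{7} = \left(- \frac{1}{7}\right) 26215644760 = - \frac{26215644760}{7} \approx -3.7451 \cdot 10^{9}$)
$\frac{p + 269148}{-103843 + \left(211682 + 45447\right)} = \frac{- \frac{26215644760}{7} + 269148}{-103843 + \left(211682 + 45447\right)} = - \frac{26213760724}{7 \left(-103843 + 257129\right)} = - \frac{26213760724}{7 \cdot 153286} = \left(- \frac{26213760724}{7}\right) \frac{1}{153286} = - \frac{13106880362}{536501}$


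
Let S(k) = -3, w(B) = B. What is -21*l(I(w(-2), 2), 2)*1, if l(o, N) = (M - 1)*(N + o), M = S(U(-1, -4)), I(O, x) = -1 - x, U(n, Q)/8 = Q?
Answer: -84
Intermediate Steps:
U(n, Q) = 8*Q
M = -3
l(o, N) = -4*N - 4*o (l(o, N) = (-3 - 1)*(N + o) = -4*(N + o) = -4*N - 4*o)
-21*l(I(w(-2), 2), 2)*1 = -21*(-4*2 - 4*(-1 - 1*2))*1 = -21*(-8 - 4*(-1 - 2))*1 = -21*(-8 - 4*(-3))*1 = -21*(-8 + 12)*1 = -21*4*1 = -84*1 = -84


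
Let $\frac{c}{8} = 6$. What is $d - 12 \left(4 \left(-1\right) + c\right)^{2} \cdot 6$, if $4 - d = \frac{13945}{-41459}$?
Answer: $- \frac{5778873147}{41459} \approx -1.3939 \cdot 10^{5}$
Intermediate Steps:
$c = 48$ ($c = 8 \cdot 6 = 48$)
$d = \frac{179781}{41459}$ ($d = 4 - \frac{13945}{-41459} = 4 - 13945 \left(- \frac{1}{41459}\right) = 4 - - \frac{13945}{41459} = 4 + \frac{13945}{41459} = \frac{179781}{41459} \approx 4.3364$)
$d - 12 \left(4 \left(-1\right) + c\right)^{2} \cdot 6 = \frac{179781}{41459} - 12 \left(4 \left(-1\right) + 48\right)^{2} \cdot 6 = \frac{179781}{41459} - 12 \left(-4 + 48\right)^{2} \cdot 6 = \frac{179781}{41459} - 12 \cdot 44^{2} \cdot 6 = \frac{179781}{41459} - 12 \cdot 1936 \cdot 6 = \frac{179781}{41459} - 23232 \cdot 6 = \frac{179781}{41459} - 139392 = - \frac{5778873147}{41459}$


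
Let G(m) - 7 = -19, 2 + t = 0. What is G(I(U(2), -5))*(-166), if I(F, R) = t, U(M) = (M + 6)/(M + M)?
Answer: 1992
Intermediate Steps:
U(M) = (6 + M)/(2*M) (U(M) = (6 + M)/((2*M)) = (6 + M)*(1/(2*M)) = (6 + M)/(2*M))
t = -2 (t = -2 + 0 = -2)
I(F, R) = -2
G(m) = -12 (G(m) = 7 - 19 = -12)
G(I(U(2), -5))*(-166) = -12*(-166) = 1992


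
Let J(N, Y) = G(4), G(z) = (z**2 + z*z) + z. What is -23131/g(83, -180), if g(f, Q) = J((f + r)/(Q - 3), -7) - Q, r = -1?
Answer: -23131/216 ≈ -107.09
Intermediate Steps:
G(z) = z + 2*z**2 (G(z) = (z**2 + z**2) + z = 2*z**2 + z = z + 2*z**2)
J(N, Y) = 36 (J(N, Y) = 4*(1 + 2*4) = 4*(1 + 8) = 4*9 = 36)
g(f, Q) = 36 - Q
-23131/g(83, -180) = -23131/(36 - 1*(-180)) = -23131/(36 + 180) = -23131/216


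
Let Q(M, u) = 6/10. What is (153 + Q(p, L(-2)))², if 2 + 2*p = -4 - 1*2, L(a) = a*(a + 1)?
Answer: 589824/25 ≈ 23593.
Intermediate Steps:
L(a) = a*(1 + a)
p = -4 (p = -1 + (-4 - 1*2)/2 = -1 + (-4 - 2)/2 = -1 + (½)*(-6) = -1 - 3 = -4)
Q(M, u) = ⅗ (Q(M, u) = 6*(⅒) = ⅗)
(153 + Q(p, L(-2)))² = (153 + ⅗)² = (768/5)² = 589824/25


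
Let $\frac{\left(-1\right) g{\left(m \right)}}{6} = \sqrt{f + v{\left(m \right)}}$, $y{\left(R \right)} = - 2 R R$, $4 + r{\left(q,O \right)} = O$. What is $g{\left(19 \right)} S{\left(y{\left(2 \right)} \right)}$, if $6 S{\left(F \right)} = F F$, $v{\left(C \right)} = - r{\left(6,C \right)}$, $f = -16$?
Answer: $- 64 i \sqrt{31} \approx - 356.34 i$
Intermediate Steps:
$r{\left(q,O \right)} = -4 + O$
$v{\left(C \right)} = 4 - C$ ($v{\left(C \right)} = - (-4 + C) = 4 - C$)
$y{\left(R \right)} = - 2 R^{2}$
$g{\left(m \right)} = - 6 \sqrt{-12 - m}$ ($g{\left(m \right)} = - 6 \sqrt{-16 - \left(-4 + m\right)} = - 6 \sqrt{-12 - m}$)
$S{\left(F \right)} = \frac{F^{2}}{6}$ ($S{\left(F \right)} = \frac{F F}{6} = \frac{F^{2}}{6}$)
$g{\left(19 \right)} S{\left(y{\left(2 \right)} \right)} = - 6 \sqrt{-12 - 19} \frac{\left(- 2 \cdot 2^{2}\right)^{2}}{6} = - 6 \sqrt{-12 - 19} \frac{\left(\left(-2\right) 4\right)^{2}}{6} = - 6 \sqrt{-31} \frac{\left(-8\right)^{2}}{6} = - 6 i \sqrt{31} \cdot \frac{1}{6} \cdot 64 = - 6 i \sqrt{31} \cdot \frac{32}{3} = - 64 i \sqrt{31}$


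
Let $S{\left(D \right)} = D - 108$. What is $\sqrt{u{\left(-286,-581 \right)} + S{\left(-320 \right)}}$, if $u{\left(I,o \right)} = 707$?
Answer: $3 \sqrt{31} \approx 16.703$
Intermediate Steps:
$S{\left(D \right)} = -108 + D$
$\sqrt{u{\left(-286,-581 \right)} + S{\left(-320 \right)}} = \sqrt{707 - 428} = \sqrt{279} = 3 \sqrt{31}$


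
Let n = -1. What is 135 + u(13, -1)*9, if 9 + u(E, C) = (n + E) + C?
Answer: 153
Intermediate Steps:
u(E, C) = -10 + C + E (u(E, C) = -9 + ((-1 + E) + C) = -9 + (-1 + C + E) = -10 + C + E)
135 + u(13, -1)*9 = 135 + (-10 - 1 + 13)*9 = 135 + 2*9 = 135 + 18 = 153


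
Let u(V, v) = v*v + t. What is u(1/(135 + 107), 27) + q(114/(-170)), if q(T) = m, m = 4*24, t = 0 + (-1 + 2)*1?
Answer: 826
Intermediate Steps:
t = 1 (t = 0 + 1*1 = 0 + 1 = 1)
m = 96
q(T) = 96
u(V, v) = 1 + v² (u(V, v) = v*v + 1 = v² + 1 = 1 + v²)
u(1/(135 + 107), 27) + q(114/(-170)) = (1 + 27²) + 96 = (1 + 729) + 96 = 730 + 96 = 826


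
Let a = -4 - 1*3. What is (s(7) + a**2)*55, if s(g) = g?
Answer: 3080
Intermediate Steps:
a = -7 (a = -4 - 3 = -7)
(s(7) + a**2)*55 = (7 + (-7)**2)*55 = (7 + 49)*55 = 56*55 = 3080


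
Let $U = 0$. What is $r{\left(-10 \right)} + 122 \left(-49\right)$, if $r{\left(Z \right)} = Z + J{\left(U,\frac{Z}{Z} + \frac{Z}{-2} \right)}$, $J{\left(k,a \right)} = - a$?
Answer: $-5994$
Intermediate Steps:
$r{\left(Z \right)} = -1 + \frac{3 Z}{2}$ ($r{\left(Z \right)} = Z - \left(\frac{Z}{Z} + \frac{Z}{-2}\right) = Z - \left(1 + Z \left(- \frac{1}{2}\right)\right) = Z - \left(1 - \frac{Z}{2}\right) = Z + \left(-1 + \frac{Z}{2}\right) = -1 + \frac{3 Z}{2}$)
$r{\left(-10 \right)} + 122 \left(-49\right) = \left(-1 + \frac{3}{2} \left(-10\right)\right) + 122 \left(-49\right) = \left(-1 - 15\right) - 5978 = -16 - 5978 = -5994$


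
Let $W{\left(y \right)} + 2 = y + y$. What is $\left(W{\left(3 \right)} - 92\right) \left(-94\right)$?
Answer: $8272$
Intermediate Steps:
$W{\left(y \right)} = -2 + 2 y$ ($W{\left(y \right)} = -2 + \left(y + y\right) = -2 + 2 y$)
$\left(W{\left(3 \right)} - 92\right) \left(-94\right) = \left(\left(-2 + 2 \cdot 3\right) - 92\right) \left(-94\right) = \left(\left(-2 + 6\right) - 92\right) \left(-94\right) = \left(4 - 92\right) \left(-94\right) = \left(-88\right) \left(-94\right) = 8272$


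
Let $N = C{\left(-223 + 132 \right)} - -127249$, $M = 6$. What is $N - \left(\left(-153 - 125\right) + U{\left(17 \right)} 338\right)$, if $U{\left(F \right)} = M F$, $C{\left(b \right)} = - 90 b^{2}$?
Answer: $-652239$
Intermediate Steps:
$N = -618041$ ($N = - 90 \left(-223 + 132\right)^{2} - -127249 = - 90 \left(-91\right)^{2} + 127249 = \left(-90\right) 8281 + 127249 = -745290 + 127249 = -618041$)
$U{\left(F \right)} = 6 F$
$N - \left(\left(-153 - 125\right) + U{\left(17 \right)} 338\right) = -618041 - \left(\left(-153 - 125\right) + 6 \cdot 17 \cdot 338\right) = -618041 - \left(\left(-153 - 125\right) + 102 \cdot 338\right) = -618041 - \left(-278 + 34476\right) = -618041 - 34198 = -652239$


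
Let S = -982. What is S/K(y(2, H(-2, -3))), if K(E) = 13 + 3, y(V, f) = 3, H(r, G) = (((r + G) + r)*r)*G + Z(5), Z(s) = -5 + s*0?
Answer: -491/8 ≈ -61.375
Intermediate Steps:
Z(s) = -5 (Z(s) = -5 + 0 = -5)
H(r, G) = -5 + G*r*(G + 2*r) (H(r, G) = (((r + G) + r)*r)*G - 5 = (((G + r) + r)*r)*G - 5 = ((G + 2*r)*r)*G - 5 = (r*(G + 2*r))*G - 5 = G*r*(G + 2*r) - 5 = -5 + G*r*(G + 2*r))
K(E) = 16
S/K(y(2, H(-2, -3))) = -982/16 = -982*1/16 = -491/8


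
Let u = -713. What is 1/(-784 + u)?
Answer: -1/1497 ≈ -0.00066800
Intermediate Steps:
1/(-784 + u) = 1/(-784 - 713) = 1/(-1497) = -1/1497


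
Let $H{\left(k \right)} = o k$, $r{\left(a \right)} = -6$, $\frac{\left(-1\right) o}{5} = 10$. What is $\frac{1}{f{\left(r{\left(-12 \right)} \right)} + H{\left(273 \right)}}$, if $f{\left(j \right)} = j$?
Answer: $- \frac{1}{13656} \approx -7.3228 \cdot 10^{-5}$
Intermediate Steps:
$o = -50$ ($o = \left(-5\right) 10 = -50$)
$H{\left(k \right)} = - 50 k$
$\frac{1}{f{\left(r{\left(-12 \right)} \right)} + H{\left(273 \right)}} = \frac{1}{-6 - 13650} = \frac{1}{-13656} = - \frac{1}{13656}$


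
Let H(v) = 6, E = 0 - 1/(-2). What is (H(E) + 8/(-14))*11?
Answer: 418/7 ≈ 59.714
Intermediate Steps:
E = ½ (E = 0 - (-1)/2 = 0 - 1*(-½) = 0 + ½ = ½ ≈ 0.50000)
(H(E) + 8/(-14))*11 = (6 + 8/(-14))*11 = (6 + 8*(-1/14))*11 = (6 - 4/7)*11 = (38/7)*11 = 418/7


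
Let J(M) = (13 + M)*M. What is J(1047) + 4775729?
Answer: 5885549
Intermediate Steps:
J(M) = M*(13 + M)
J(1047) + 4775729 = 1047*(13 + 1047) + 4775729 = 1047*1060 + 4775729 = 1109820 + 4775729 = 5885549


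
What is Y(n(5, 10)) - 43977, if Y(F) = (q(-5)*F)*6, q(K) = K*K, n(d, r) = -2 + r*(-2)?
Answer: -47277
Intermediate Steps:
n(d, r) = -2 - 2*r
q(K) = K²
Y(F) = 150*F (Y(F) = ((-5)²*F)*6 = (25*F)*6 = 150*F)
Y(n(5, 10)) - 43977 = 150*(-2 - 2*10) - 43977 = 150*(-2 - 20) - 43977 = 150*(-22) - 43977 = -3300 - 43977 = -47277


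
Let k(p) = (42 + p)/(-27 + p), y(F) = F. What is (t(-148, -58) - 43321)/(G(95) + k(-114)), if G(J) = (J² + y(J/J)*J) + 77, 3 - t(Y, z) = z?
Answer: -2033220/432283 ≈ -4.7034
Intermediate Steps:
k(p) = (42 + p)/(-27 + p)
t(Y, z) = 3 - z
G(J) = 77 + J + J² (G(J) = (J² + (J/J)*J) + 77 = (J² + 1*J) + 77 = (J² + J) + 77 = (J + J²) + 77 = 77 + J + J²)
(t(-148, -58) - 43321)/(G(95) + k(-114)) = ((3 - 1*(-58)) - 43321)/((77 + 95 + 95²) + (42 - 114)/(-27 - 114)) = ((3 + 58) - 43321)/((77 + 95 + 9025) - 72/(-141)) = (61 - 43321)/(9197 - 1/141*(-72)) = -43260/(9197 + 24/47) = -43260/432283/47 = -43260*47/432283 = -2033220/432283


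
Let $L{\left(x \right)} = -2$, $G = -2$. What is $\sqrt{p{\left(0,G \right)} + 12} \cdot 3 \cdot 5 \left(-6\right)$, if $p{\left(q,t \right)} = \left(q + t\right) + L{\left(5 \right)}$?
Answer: $- 180 \sqrt{2} \approx -254.56$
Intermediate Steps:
$p{\left(q,t \right)} = -2 + q + t$ ($p{\left(q,t \right)} = \left(q + t\right) - 2 = -2 + q + t$)
$\sqrt{p{\left(0,G \right)} + 12} \cdot 3 \cdot 5 \left(-6\right) = \sqrt{\left(-2 + 0 - 2\right) + 12} \cdot 3 \cdot 5 \left(-6\right) = \sqrt{-4 + 12} \cdot 15 \left(-6\right) = \sqrt{8} \cdot 15 \left(-6\right) = 2 \sqrt{2} \cdot 15 \left(-6\right) = 30 \sqrt{2} \left(-6\right) = - 180 \sqrt{2}$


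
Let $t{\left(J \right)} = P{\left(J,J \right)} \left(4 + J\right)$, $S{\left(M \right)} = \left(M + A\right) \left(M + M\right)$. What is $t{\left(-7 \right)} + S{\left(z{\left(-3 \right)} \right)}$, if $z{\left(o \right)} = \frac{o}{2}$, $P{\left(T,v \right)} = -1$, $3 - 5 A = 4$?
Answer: $\frac{81}{10} \approx 8.1$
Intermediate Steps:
$A = - \frac{1}{5}$ ($A = \frac{3}{5} - \frac{4}{5} = - \frac{1}{5} \approx -0.2$)
$z{\left(o \right)} = \frac{o}{2}$ ($z{\left(o \right)} = o \frac{1}{2} = \frac{o}{2}$)
$S{\left(M \right)} = 2 M \left(- \frac{1}{5} + M\right)$ ($S{\left(M \right)} = \left(M - \frac{1}{5}\right) \left(M + M\right) = \left(- \frac{1}{5} + M\right) 2 M = 2 M \left(- \frac{1}{5} + M\right)$)
$t{\left(J \right)} = -4 - J$ ($t{\left(J \right)} = - (4 + J) = -4 - J$)
$t{\left(-7 \right)} + S{\left(z{\left(-3 \right)} \right)} = \left(-4 - -7\right) + \frac{2 \cdot \frac{1}{2} \left(-3\right) \left(-1 + 5 \cdot \frac{1}{2} \left(-3\right)\right)}{5} = \left(-4 + 7\right) + \frac{2}{5} \left(- \frac{3}{2}\right) \left(-1 + 5 \left(- \frac{3}{2}\right)\right) = 3 + \frac{2}{5} \left(- \frac{3}{2}\right) \left(-1 - \frac{15}{2}\right) = 3 + \frac{2}{5} \left(- \frac{3}{2}\right) \left(- \frac{17}{2}\right) = 3 + \frac{51}{10} = \frac{81}{10}$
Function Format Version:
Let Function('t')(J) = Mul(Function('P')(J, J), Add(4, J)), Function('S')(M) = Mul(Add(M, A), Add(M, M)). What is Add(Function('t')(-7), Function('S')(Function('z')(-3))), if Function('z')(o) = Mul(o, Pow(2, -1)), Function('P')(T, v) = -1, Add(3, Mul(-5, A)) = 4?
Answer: Rational(81, 10) ≈ 8.1000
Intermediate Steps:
A = Rational(-1, 5) (A = Add(Rational(3, 5), Mul(Rational(-1, 5), 4)) = Add(Rational(3, 5), Rational(-4, 5)) = Rational(-1, 5) ≈ -0.20000)
Function('z')(o) = Mul(Rational(1, 2), o) (Function('z')(o) = Mul(o, Rational(1, 2)) = Mul(Rational(1, 2), o))
Function('S')(M) = Mul(2, M, Add(Rational(-1, 5), M)) (Function('S')(M) = Mul(Add(M, Rational(-1, 5)), Add(M, M)) = Mul(Add(Rational(-1, 5), M), Mul(2, M)) = Mul(2, M, Add(Rational(-1, 5), M)))
Function('t')(J) = Add(-4, Mul(-1, J)) (Function('t')(J) = Mul(-1, Add(4, J)) = Add(-4, Mul(-1, J)))
Add(Function('t')(-7), Function('S')(Function('z')(-3))) = Add(Add(-4, Mul(-1, -7)), Mul(Rational(2, 5), Mul(Rational(1, 2), -3), Add(-1, Mul(5, Mul(Rational(1, 2), -3))))) = Add(Add(-4, 7), Mul(Rational(2, 5), Rational(-3, 2), Add(-1, Mul(5, Rational(-3, 2))))) = Add(3, Mul(Rational(2, 5), Rational(-3, 2), Add(-1, Rational(-15, 2)))) = Add(3, Mul(Rational(2, 5), Rational(-3, 2), Rational(-17, 2))) = Add(3, Rational(51, 10)) = Rational(81, 10)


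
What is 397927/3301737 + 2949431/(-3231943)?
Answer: -8452168079486/10671025784991 ≈ -0.79207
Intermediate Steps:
397927/3301737 + 2949431/(-3231943) = 397927*(1/3301737) + 2949431*(-1/3231943) = 397927/3301737 - 2949431/3231943 = -8452168079486/10671025784991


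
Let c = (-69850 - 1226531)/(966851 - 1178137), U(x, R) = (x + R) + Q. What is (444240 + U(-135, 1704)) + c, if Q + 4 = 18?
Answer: 94197454759/211286 ≈ 4.4583e+5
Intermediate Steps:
Q = 14 (Q = -4 + 18 = 14)
U(x, R) = 14 + R + x (U(x, R) = (x + R) + 14 = (R + x) + 14 = 14 + R + x)
c = 1296381/211286 (c = -1296381/(-211286) = -1296381*(-1/211286) = 1296381/211286 ≈ 6.1357)
(444240 + U(-135, 1704)) + c = (444240 + (14 + 1704 - 135)) + 1296381/211286 = (444240 + 1583) + 1296381/211286 = 445823 + 1296381/211286 = 94197454759/211286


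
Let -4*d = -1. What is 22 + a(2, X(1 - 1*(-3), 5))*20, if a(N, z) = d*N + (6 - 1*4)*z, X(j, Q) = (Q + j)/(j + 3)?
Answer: 584/7 ≈ 83.429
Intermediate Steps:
X(j, Q) = (Q + j)/(3 + j)
d = 1/4 (d = -1/4*(-1) = 1/4 ≈ 0.25000)
a(N, z) = 2*z + N/4 (a(N, z) = N/4 + (6 - 1*4)*z = N/4 + (6 - 4)*z = N/4 + 2*z = 2*z + N/4)
22 + a(2, X(1 - 1*(-3), 5))*20 = 22 + (2*((5 + (1 - 1*(-3)))/(3 + (1 - 1*(-3)))) + (1/4)*2)*20 = 22 + (2*((5 + (1 + 3))/(3 + (1 + 3))) + 1/2)*20 = 22 + (2*((5 + 4)/(3 + 4)) + 1/2)*20 = 22 + (2*(9/7) + 1/2)*20 = 22 + (18/7 + 1/2)*20 = 22 + (43/14)*20 = 22 + 430/7 = 584/7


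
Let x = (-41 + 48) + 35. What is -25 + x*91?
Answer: 3797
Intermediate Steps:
x = 42 (x = 7 + 35 = 42)
-25 + x*91 = -25 + 42*91 = -25 + 3822 = 3797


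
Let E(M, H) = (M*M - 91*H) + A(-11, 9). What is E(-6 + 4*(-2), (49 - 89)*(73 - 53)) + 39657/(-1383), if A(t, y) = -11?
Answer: 33632866/461 ≈ 72956.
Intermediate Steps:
E(M, H) = -11 + M² - 91*H (E(M, H) = (M*M - 91*H) - 11 = (M² - 91*H) - 11 = -11 + M² - 91*H)
E(-6 + 4*(-2), (49 - 89)*(73 - 53)) + 39657/(-1383) = (-11 + (-6 + 4*(-2))² - 91*(49 - 89)*(73 - 53)) + 39657/(-1383) = (-11 + (-6 - 8)² - (-3640)*20) + 39657*(-1/1383) = (-11 + (-14)² - 91*(-800)) - 13219/461 = (-11 + 196 + 72800) - 13219/461 = 72985 - 13219/461 = 33632866/461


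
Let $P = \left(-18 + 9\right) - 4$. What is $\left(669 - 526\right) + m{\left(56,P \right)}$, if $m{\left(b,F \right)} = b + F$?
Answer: $186$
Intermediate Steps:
$P = -13$ ($P = -9 - 4 = -13$)
$m{\left(b,F \right)} = F + b$
$\left(669 - 526\right) + m{\left(56,P \right)} = \left(669 - 526\right) + \left(-13 + 56\right) = 143 + 43 = 186$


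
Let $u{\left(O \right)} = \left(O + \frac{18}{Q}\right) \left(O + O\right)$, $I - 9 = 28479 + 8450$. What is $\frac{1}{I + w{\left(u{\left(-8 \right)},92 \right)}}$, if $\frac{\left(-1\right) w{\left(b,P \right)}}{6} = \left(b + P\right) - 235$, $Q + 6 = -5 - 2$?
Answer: $\frac{13}{479636} \approx 2.7104 \cdot 10^{-5}$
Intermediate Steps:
$Q = -13$ ($Q = -6 - 7 = -13$)
$I = 36938$ ($I = 9 + \left(28479 + 8450\right) = 9 + 36929 = 36938$)
$u{\left(O \right)} = 2 O \left(- \frac{18}{13} + O\right)$ ($u{\left(O \right)} = \left(O + \frac{18}{-13}\right) \left(O + O\right) = \left(O + 18 \left(- \frac{1}{13}\right)\right) 2 O = \left(O - \frac{18}{13}\right) 2 O = \left(- \frac{18}{13} + O\right) 2 O = 2 O \left(- \frac{18}{13} + O\right)$)
$w{\left(b,P \right)} = 1410 - 6 P - 6 b$ ($w{\left(b,P \right)} = - 6 \left(\left(b + P\right) - 235\right) = - 6 \left(\left(P + b\right) - 235\right) = - 6 \left(-235 + P + b\right) = 1410 - 6 P - 6 b$)
$\frac{1}{I + w{\left(u{\left(-8 \right)},92 \right)}} = \frac{1}{36938 - \left(-858 + 6 \cdot \frac{2}{13} \left(-8\right) \left(-18 + 13 \left(-8\right)\right)\right)} = \frac{1}{36938 - \left(-858 + 6 \cdot \frac{2}{13} \left(-8\right) \left(-18 - 104\right)\right)} = \frac{1}{36938 - \left(-858 + 6 \cdot \frac{2}{13} \left(-8\right) \left(-122\right)\right)} = \frac{1}{36938 - \frac{558}{13}} = \frac{1}{\frac{479636}{13}} = \frac{13}{479636}$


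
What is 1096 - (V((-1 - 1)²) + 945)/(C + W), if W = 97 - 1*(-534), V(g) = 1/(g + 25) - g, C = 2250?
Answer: 91542414/83549 ≈ 1095.7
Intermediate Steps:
V(g) = 1/(25 + g) - g
W = 631 (W = 97 + 534 = 631)
1096 - (V((-1 - 1)²) + 945)/(C + W) = 1096 - ((1 - ((-1 - 1)²)² - 25*(-1 - 1)²)/(25 + (-1 - 1)²) + 945)/(2250 + 631) = 1096 - ((1 - ((-2)²)² - 25*(-2)²)/(25 + (-2)²) + 945)/2881 = 1096 - ((1 - 1*4² - 25*4)/(25 + 4) + 945)/2881 = 1096 - ((1 - 1*16 - 100)/29 + 945)/2881 = 1096 - ((1 - 16 - 100)/29 + 945)/2881 = 1096 - ((1/29)*(-115) + 945)/2881 = 1096 - (-115/29 + 945)/2881 = 1096 - 27290/(29*2881) = 1096 - 1*27290/83549 = 1096 - 27290/83549 = 91542414/83549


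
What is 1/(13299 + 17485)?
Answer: 1/30784 ≈ 3.2484e-5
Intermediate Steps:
1/(13299 + 17485) = 1/30784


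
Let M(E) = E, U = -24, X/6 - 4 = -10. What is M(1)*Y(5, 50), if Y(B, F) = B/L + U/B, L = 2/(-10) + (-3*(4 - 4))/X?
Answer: -149/5 ≈ -29.800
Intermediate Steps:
X = -36 (X = 24 + 6*(-10) = 24 - 60 = -36)
L = -⅕ (L = 2/(-10) - 3*(4 - 4)/(-36) = 2*(-⅒) - 3*0*(-1/36) = -⅕ + 0*(-1/36) = -⅕ + 0 = -⅕ ≈ -0.20000)
Y(B, F) = -24/B - 5*B (Y(B, F) = B/(-⅕) - 24/B = B*(-5) - 24/B = -5*B - 24/B = -24/B - 5*B)
M(1)*Y(5, 50) = 1*(-24/5 - 5*5) = 1*(-24*⅕ - 25) = 1*(-24/5 - 25) = 1*(-149/5) = -149/5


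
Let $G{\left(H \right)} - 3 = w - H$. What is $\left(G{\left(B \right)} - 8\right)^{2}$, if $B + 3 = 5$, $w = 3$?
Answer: $16$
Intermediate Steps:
$B = 2$ ($B = -3 + 5 = 2$)
$G{\left(H \right)} = 6 - H$ ($G{\left(H \right)} = 3 - \left(-3 + H\right) = 6 - H$)
$\left(G{\left(B \right)} - 8\right)^{2} = \left(\left(6 - 2\right) - 8\right)^{2} = \left(4 - 8\right)^{2} = \left(-4\right)^{2} = 16$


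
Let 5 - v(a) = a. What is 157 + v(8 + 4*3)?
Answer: 142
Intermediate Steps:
v(a) = 5 - a
157 + v(8 + 4*3) = 157 + (5 - (8 + 4*3)) = 157 + (5 - (8 + 12)) = 157 + (5 - 1*20) = 157 + (5 - 20) = 157 - 15 = 142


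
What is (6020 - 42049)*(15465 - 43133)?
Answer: 996850372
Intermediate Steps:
(6020 - 42049)*(15465 - 43133) = -36029*(-27668) = 996850372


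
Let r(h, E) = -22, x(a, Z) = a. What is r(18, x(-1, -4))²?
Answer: 484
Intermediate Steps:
r(18, x(-1, -4))² = (-22)² = 484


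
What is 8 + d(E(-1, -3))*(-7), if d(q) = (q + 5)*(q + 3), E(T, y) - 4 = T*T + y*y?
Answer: -2253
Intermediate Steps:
E(T, y) = 4 + T² + y² (E(T, y) = 4 + (T*T + y*y) = 4 + (T² + y²) = 4 + T² + y²)
d(q) = (3 + q)*(5 + q) (d(q) = (5 + q)*(3 + q) = (3 + q)*(5 + q))
8 + d(E(-1, -3))*(-7) = 8 + (15 + (4 + (-1)² + (-3)²)² + 8*(4 + (-1)² + (-3)²))*(-7) = 8 + (15 + (4 + 1 + 9)² + 8*(4 + 1 + 9))*(-7) = 8 + (15 + 14² + 8*14)*(-7) = 8 + (15 + 196 + 112)*(-7) = 8 + 323*(-7) = 8 - 2261 = -2253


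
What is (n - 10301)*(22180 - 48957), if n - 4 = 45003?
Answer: -929322562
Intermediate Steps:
n = 45007 (n = 4 + 45003 = 45007)
(n - 10301)*(22180 - 48957) = (45007 - 10301)*(22180 - 48957) = 34706*(-26777) = -929322562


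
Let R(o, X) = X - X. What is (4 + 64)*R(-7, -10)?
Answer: 0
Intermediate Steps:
R(o, X) = 0
(4 + 64)*R(-7, -10) = (4 + 64)*0 = 68*0 = 0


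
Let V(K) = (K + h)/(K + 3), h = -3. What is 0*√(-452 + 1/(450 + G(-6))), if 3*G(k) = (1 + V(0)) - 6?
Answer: 0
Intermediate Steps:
V(K) = (-3 + K)/(3 + K) (V(K) = (K - 3)/(K + 3) = (-3 + K)/(3 + K))
G(k) = -2 (G(k) = ((1 + (-3 + 0)/(3 + 0)) - 6)/3 = ((1 - 3/3) - 6)/3 = ((1 + (⅓)*(-3)) - 6)/3 = ((1 - 1) - 6)/3 = (0 - 6)/3 = (⅓)*(-6) = -2)
0*√(-452 + 1/(450 + G(-6))) = 0*√(-452 + 1/(450 - 2)) = 0*√(-452 + 1/448) = 0*√(-202495/448) = 0*(I*√1417465/56) = 0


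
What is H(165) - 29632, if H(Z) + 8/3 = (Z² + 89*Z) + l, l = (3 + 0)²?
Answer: 36853/3 ≈ 12284.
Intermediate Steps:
l = 9 (l = 3² = 9)
H(Z) = 19/3 + Z² + 89*Z (H(Z) = -8/3 + ((Z² + 89*Z) + 9) = -8/3 + (9 + Z² + 89*Z) = 19/3 + Z² + 89*Z)
H(165) - 29632 = (19/3 + 165² + 89*165) - 29632 = (19/3 + 27225 + 14685) - 29632 = 125749/3 - 29632 = 36853/3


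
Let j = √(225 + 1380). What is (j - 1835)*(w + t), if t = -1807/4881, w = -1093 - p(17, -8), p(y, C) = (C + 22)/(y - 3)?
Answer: 9801874535/4881 - 5341621*√1605/4881 ≈ 1.9643e+6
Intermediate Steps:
p(y, C) = (22 + C)/(-3 + y)
w = -1094 (w = -1093 - (22 - 8)/(-3 + 17) = -1093 - 14/14 = -1093 - 1*1 = -1093 - 1 = -1094)
t = -1807/4881 (t = -1807*1/4881 = -1807/4881 ≈ -0.37021)
j = √1605 ≈ 40.062
(j - 1835)*(w + t) = (√1605 - 1835)*(-1094 - 1807/4881) = (-1835 + √1605)*(-5341621/4881) = 9801874535/4881 - 5341621*√1605/4881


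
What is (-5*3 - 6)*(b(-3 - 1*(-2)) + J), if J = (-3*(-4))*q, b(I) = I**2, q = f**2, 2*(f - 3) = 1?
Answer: -3108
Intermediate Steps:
f = 7/2 (f = 3 + (1/2)*1 = 3 + 1/2 = 7/2 ≈ 3.5000)
q = 49/4 (q = (7/2)**2 = 49/4 ≈ 12.250)
J = 147 (J = -3*(-4)*(49/4) = 12*(49/4) = 147)
(-5*3 - 6)*(b(-3 - 1*(-2)) + J) = (-5*3 - 6)*((-3 - 1*(-2))**2 + 147) = (-15 - 6)*((-3 + 2)**2 + 147) = -21*((-1)**2 + 147) = -21*(1 + 147) = -21*148 = -3108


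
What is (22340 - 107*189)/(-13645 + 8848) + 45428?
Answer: 217915999/4797 ≈ 45428.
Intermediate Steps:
(22340 - 107*189)/(-13645 + 8848) + 45428 = (22340 - 20223)/(-4797) + 45428 = 2117*(-1/4797) + 45428 = -2117/4797 + 45428 = 217915999/4797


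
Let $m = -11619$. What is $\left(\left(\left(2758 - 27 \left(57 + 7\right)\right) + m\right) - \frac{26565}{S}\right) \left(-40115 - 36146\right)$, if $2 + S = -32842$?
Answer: $\frac{54907691217}{68} \approx 8.0747 \cdot 10^{8}$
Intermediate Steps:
$S = -32844$ ($S = -2 - 32842 = -32844$)
$\left(\left(\left(2758 - 27 \left(57 + 7\right)\right) + m\right) - \frac{26565}{S}\right) \left(-40115 - 36146\right) = \left(\left(\left(2758 - 27 \left(57 + 7\right)\right) - 11619\right) - \frac{26565}{-32844}\right) \left(-40115 - 36146\right) = \left(\left(\left(2758 - 1728\right) - 11619\right) - - \frac{55}{68}\right) \left(-76261\right) = \left(\left(\left(2758 - 1728\right) - 11619\right) + \frac{55}{68}\right) \left(-76261\right) = \left(\left(1030 - 11619\right) + \frac{55}{68}\right) \left(-76261\right) = \left(-10589 + \frac{55}{68}\right) \left(-76261\right) = \left(- \frac{719997}{68}\right) \left(-76261\right) = \frac{54907691217}{68}$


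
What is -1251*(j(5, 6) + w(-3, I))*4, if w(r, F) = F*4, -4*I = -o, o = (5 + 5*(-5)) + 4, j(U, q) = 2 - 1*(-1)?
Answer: 65052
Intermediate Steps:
j(U, q) = 3 (j(U, q) = 2 + 1 = 3)
o = -16 (o = (5 - 25) + 4 = -20 + 4 = -16)
I = -4 (I = -(-1)*(-16)/4 = -¼*16 = -4)
w(r, F) = 4*F
-1251*(j(5, 6) + w(-3, I))*4 = -1251*(3 + 4*(-4))*4 = -1251*(3 - 16)*4 = -(-16263)*4 = -1251*(-52) = 65052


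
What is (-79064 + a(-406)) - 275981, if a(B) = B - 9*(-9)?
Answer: -355370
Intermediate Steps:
a(B) = 81 + B (a(B) = B + 81 = 81 + B)
(-79064 + a(-406)) - 275981 = (-79064 + (81 - 406)) - 275981 = (-79064 - 325) - 275981 = -79389 - 275981 = -355370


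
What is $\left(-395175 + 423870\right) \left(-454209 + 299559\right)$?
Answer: $-4437681750$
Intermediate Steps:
$\left(-395175 + 423870\right) \left(-454209 + 299559\right) = 28695 \left(-154650\right) = -4437681750$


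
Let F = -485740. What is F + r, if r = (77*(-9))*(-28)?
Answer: -466336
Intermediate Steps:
r = 19404 (r = -693*(-28) = 19404)
F + r = -485740 + 19404 = -466336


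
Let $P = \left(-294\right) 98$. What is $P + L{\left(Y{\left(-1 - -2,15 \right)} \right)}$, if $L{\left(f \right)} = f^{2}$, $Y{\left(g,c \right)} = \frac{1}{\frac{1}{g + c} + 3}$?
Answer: $- \frac{69177356}{2401} \approx -28812.0$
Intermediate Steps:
$Y{\left(g,c \right)} = \frac{1}{3 + \frac{1}{c + g}}$ ($Y{\left(g,c \right)} = \frac{1}{\frac{1}{c + g} + 3} = \frac{1}{3 + \frac{1}{c + g}}$)
$P = -28812$
$P + L{\left(Y{\left(-1 - -2,15 \right)} \right)} = -28812 + \left(\frac{15 - -1}{1 + 3 \cdot 15 + 3 \left(-1 - -2\right)}\right)^{2} = -28812 + \left(\frac{15 + \left(-1 + 2\right)}{1 + 45 + 3 \left(-1 + 2\right)}\right)^{2} = -28812 + \left(\frac{15 + 1}{1 + 45 + 3 \cdot 1}\right)^{2} = -28812 + \left(\frac{1}{1 + 45 + 3} \cdot 16\right)^{2} = -28812 + \left(\frac{1}{49} \cdot 16\right)^{2} = -28812 + \left(\frac{16}{49}\right)^{2} = -28812 + \frac{256}{2401} = - \frac{69177356}{2401}$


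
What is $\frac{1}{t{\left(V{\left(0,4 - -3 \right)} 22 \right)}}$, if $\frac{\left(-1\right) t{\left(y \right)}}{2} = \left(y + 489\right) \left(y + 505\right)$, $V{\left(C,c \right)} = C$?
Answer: $- \frac{1}{493890} \approx -2.0247 \cdot 10^{-6}$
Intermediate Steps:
$t{\left(y \right)} = - 2 \left(489 + y\right) \left(505 + y\right)$ ($t{\left(y \right)} = - 2 \left(y + 489\right) \left(y + 505\right) = - 2 \left(489 + y\right) \left(505 + y\right)$)
$\frac{1}{t{\left(V{\left(0,4 - -3 \right)} 22 \right)}} = \frac{1}{-493890 - 1988 \cdot 0 \cdot 22 - 2 \left(0 \cdot 22\right)^{2}} = \frac{1}{-493890 - 0 - 2 \cdot 0^{2}} = \frac{1}{-493890 + 0 - 0} = \frac{1}{-493890 + 0 + 0} = \frac{1}{-493890} = - \frac{1}{493890}$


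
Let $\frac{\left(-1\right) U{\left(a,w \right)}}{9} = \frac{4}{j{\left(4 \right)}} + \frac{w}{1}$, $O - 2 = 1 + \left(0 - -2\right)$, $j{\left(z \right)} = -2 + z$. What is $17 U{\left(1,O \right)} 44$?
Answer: $-47124$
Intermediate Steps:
$O = 5$ ($O = 2 + \left(1 + \left(0 - -2\right)\right) = 2 + \left(1 + \left(0 + 2\right)\right) = 2 + \left(1 + 2\right) = 2 + 3 = 5$)
$U{\left(a,w \right)} = -18 - 9 w$ ($U{\left(a,w \right)} = - 9 \left(\frac{4}{-2 + 4} + \frac{w}{1}\right) = - 9 \left(\frac{4}{2} + w 1\right) = - 9 \left(4 \cdot \frac{1}{2} + w\right) = - 9 \left(2 + w\right) = -18 - 9 w$)
$17 U{\left(1,O \right)} 44 = 17 \left(-18 - 45\right) 44 = 17 \left(-63\right) 44 = \left(-1071\right) 44 = -47124$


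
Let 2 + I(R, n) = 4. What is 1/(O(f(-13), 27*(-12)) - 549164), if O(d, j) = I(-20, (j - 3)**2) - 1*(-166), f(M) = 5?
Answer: -1/548996 ≈ -1.8215e-6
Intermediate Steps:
I(R, n) = 2 (I(R, n) = -2 + 4 = 2)
O(d, j) = 168 (O(d, j) = 2 - 1*(-166) = 2 + 166 = 168)
1/(O(f(-13), 27*(-12)) - 549164) = 1/(168 - 549164) = 1/(-548996) = -1/548996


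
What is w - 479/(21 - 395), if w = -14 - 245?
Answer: -96387/374 ≈ -257.72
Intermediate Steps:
w = -259
w - 479/(21 - 395) = -259 - 479/(21 - 395) = -259 - 479/(-374) = -259 - 479*(-1/374) = -259 + 479/374 = -96387/374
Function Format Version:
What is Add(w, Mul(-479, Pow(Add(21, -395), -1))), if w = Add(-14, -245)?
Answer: Rational(-96387, 374) ≈ -257.72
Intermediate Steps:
w = -259
Add(w, Mul(-479, Pow(Add(21, -395), -1))) = Add(-259, Mul(-479, Pow(Add(21, -395), -1))) = Add(-259, Mul(-479, Pow(-374, -1))) = Add(-259, Mul(-479, Rational(-1, 374))) = Add(-259, Rational(479, 374)) = Rational(-96387, 374)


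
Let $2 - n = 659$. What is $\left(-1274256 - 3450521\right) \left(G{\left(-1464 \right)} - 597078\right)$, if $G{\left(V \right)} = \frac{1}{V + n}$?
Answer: $\frac{5983469116531103}{2121} \approx 2.8211 \cdot 10^{12}$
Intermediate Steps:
$n = -657$ ($n = 2 - 659 = -657$)
$G{\left(V \right)} = \frac{1}{-657 + V}$ ($G{\left(V \right)} = \frac{1}{V - 657} = \frac{1}{-657 + V}$)
$\left(-1274256 - 3450521\right) \left(G{\left(-1464 \right)} - 597078\right) = \left(-1274256 - 3450521\right) \left(\frac{1}{-657 - 1464} - 597078\right) = - 4724777 \left(\frac{1}{-2121} - 597078\right) = - 4724777 \left(- \frac{1}{2121} - 597078\right) = \left(-4724777\right) \left(- \frac{1266402439}{2121}\right) = \frac{5983469116531103}{2121}$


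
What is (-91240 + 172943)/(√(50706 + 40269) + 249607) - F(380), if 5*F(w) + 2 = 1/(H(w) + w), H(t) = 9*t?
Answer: 430461976268963/591883853003000 - 408515*√3639/62303563474 ≈ 0.72688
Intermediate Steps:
F(w) = -⅖ + 1/(50*w) (F(w) = -⅖ + 1/(5*(9*w + w)) = -⅖ + 1/(5*((10*w))) = -⅖ + (1/(10*w))/5 = -⅖ + 1/(50*w))
(-91240 + 172943)/(√(50706 + 40269) + 249607) - F(380) = (-91240 + 172943)/(√(50706 + 40269) + 249607) - (1 - 20*380)/(50*380) = 81703/(√90975 + 249607) - (1 - 7600)/(50*380) = 81703/(5*√3639 + 249607) - (-7599)/(50*380) = 81703/(249607 + 5*√3639) - 1*(-7599/19000) = 81703/(249607 + 5*√3639) + 7599/19000 = 7599/19000 + 81703/(249607 + 5*√3639)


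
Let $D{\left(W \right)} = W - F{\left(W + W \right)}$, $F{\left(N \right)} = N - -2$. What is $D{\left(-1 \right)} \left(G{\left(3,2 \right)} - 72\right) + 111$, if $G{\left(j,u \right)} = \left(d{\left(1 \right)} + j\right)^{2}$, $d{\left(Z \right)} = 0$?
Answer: $174$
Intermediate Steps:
$F{\left(N \right)} = 2 + N$ ($F{\left(N \right)} = N + 2 = 2 + N$)
$G{\left(j,u \right)} = j^{2}$ ($G{\left(j,u \right)} = \left(0 + j\right)^{2} = j^{2}$)
$D{\left(W \right)} = -2 - W$ ($D{\left(W \right)} = W - \left(2 + \left(W + W\right)\right) = W - \left(2 + 2 W\right) = -2 - W$)
$D{\left(-1 \right)} \left(G{\left(3,2 \right)} - 72\right) + 111 = \left(-2 - -1\right) \left(3^{2} - 72\right) + 111 = \left(-2 + 1\right) \left(9 - 72\right) + 111 = \left(-1\right) \left(-63\right) + 111 = 63 + 111 = 174$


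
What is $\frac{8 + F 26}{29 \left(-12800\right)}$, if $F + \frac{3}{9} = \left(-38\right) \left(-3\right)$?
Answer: $- \frac{889}{111360} \approx -0.0079831$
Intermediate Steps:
$F = \frac{341}{3}$ ($F = - \frac{1}{3} - -114 = - \frac{1}{3} + 114 = \frac{341}{3} \approx 113.67$)
$\frac{8 + F 26}{29 \left(-12800\right)} = \frac{8 + \frac{341}{3} \cdot 26}{29 \left(-12800\right)} = \frac{8 + \frac{8866}{3}}{-371200} = \frac{8890}{3} \left(- \frac{1}{371200}\right) = - \frac{889}{111360}$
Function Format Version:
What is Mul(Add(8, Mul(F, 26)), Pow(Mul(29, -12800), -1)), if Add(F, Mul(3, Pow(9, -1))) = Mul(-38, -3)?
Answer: Rational(-889, 111360) ≈ -0.0079831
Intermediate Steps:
F = Rational(341, 3) (F = Add(Rational(-1, 3), Mul(-38, -3)) = Add(Rational(-1, 3), 114) = Rational(341, 3) ≈ 113.67)
Mul(Add(8, Mul(F, 26)), Pow(Mul(29, -12800), -1)) = Mul(Add(8, Mul(Rational(341, 3), 26)), Pow(Mul(29, -12800), -1)) = Mul(Add(8, Rational(8866, 3)), Pow(-371200, -1)) = Mul(Rational(8890, 3), Rational(-1, 371200)) = Rational(-889, 111360)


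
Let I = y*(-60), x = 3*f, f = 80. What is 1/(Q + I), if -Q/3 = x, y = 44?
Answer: -1/3360 ≈ -0.00029762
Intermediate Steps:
x = 240 (x = 3*80 = 240)
Q = -720 (Q = -3*240 = -720)
I = -2640 (I = 44*(-60) = -2640)
1/(Q + I) = 1/(-720 - 2640) = 1/(-3360) = -1/3360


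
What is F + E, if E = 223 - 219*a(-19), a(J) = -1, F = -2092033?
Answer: -2091591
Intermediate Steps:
E = 442 (E = 223 - 219*(-1) = 223 + 219 = 442)
F + E = -2092033 + 442 = -2091591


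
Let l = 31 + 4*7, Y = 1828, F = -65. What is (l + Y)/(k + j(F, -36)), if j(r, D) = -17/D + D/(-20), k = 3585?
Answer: 339660/645709 ≈ 0.52603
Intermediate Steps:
l = 59 (l = 31 + 28 = 59)
j(r, D) = -17/D - D/20 (j(r, D) = -17/D + D*(-1/20) = -17/D - D/20)
(l + Y)/(k + j(F, -36)) = (59 + 1828)/(3585 + (-17/(-36) - 1/20*(-36))) = 1887/(3585 + (-17*(-1/36) + 9/5)) = 1887/(3585 + (17/36 + 9/5)) = 1887/(3585 + 409/180) = 1887/(645709/180) = 1887*(180/645709) = 339660/645709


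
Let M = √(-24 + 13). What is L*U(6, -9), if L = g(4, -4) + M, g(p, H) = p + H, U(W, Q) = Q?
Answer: -9*I*√11 ≈ -29.85*I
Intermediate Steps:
g(p, H) = H + p
M = I*√11 (M = √(-11) = I*√11 ≈ 3.3166*I)
L = I*√11 (L = (-4 + 4) + I*√11 = 0 + I*√11 = I*√11 ≈ 3.3166*I)
L*U(6, -9) = (I*√11)*(-9) = -9*I*√11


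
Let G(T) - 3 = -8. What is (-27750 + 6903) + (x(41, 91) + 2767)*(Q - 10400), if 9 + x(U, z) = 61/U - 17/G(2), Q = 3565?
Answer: -775112591/41 ≈ -1.8905e+7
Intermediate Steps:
G(T) = -5 (G(T) = 3 - 8 = -5)
x(U, z) = -28/5 + 61/U (x(U, z) = -9 + (61/U - 17/(-5)) = -9 + (61/U - 17*(-⅕)) = -9 + (61/U + 17/5) = -9 + (17/5 + 61/U) = -28/5 + 61/U)
(-27750 + 6903) + (x(41, 91) + 2767)*(Q - 10400) = (-27750 + 6903) + ((-28/5 + 61/41) + 2767)*(3565 - 10400) = -20847 + ((-28/5 + 61*(1/41)) + 2767)*(-6835) = -20847 + ((-28/5 + 61/41) + 2767)*(-6835) = -20847 + (-843/205 + 2767)*(-6835) = -20847 + (566392/205)*(-6835) = -20847 - 774257864/41 = -775112591/41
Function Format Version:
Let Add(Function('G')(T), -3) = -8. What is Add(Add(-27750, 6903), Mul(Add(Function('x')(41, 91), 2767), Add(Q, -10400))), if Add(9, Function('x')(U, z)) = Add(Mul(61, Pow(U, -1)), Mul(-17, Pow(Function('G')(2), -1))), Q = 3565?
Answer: Rational(-775112591, 41) ≈ -1.8905e+7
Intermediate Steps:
Function('G')(T) = -5 (Function('G')(T) = Add(3, -8) = -5)
Function('x')(U, z) = Add(Rational(-28, 5), Mul(61, Pow(U, -1))) (Function('x')(U, z) = Add(-9, Add(Mul(61, Pow(U, -1)), Mul(-17, Pow(-5, -1)))) = Add(-9, Add(Mul(61, Pow(U, -1)), Mul(-17, Rational(-1, 5)))) = Add(-9, Add(Mul(61, Pow(U, -1)), Rational(17, 5))) = Add(-9, Add(Rational(17, 5), Mul(61, Pow(U, -1)))) = Add(Rational(-28, 5), Mul(61, Pow(U, -1))))
Add(Add(-27750, 6903), Mul(Add(Function('x')(41, 91), 2767), Add(Q, -10400))) = Add(Add(-27750, 6903), Mul(Add(Add(Rational(-28, 5), Mul(61, Pow(41, -1))), 2767), Add(3565, -10400))) = Add(-20847, Mul(Add(Add(Rational(-28, 5), Mul(61, Rational(1, 41))), 2767), -6835)) = Add(-20847, Mul(Add(Add(Rational(-28, 5), Rational(61, 41)), 2767), -6835)) = Add(-20847, Mul(Add(Rational(-843, 205), 2767), -6835)) = Add(-20847, Mul(Rational(566392, 205), -6835)) = Add(-20847, Rational(-774257864, 41)) = Rational(-775112591, 41)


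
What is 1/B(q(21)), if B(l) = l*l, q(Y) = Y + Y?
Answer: 1/1764 ≈ 0.00056689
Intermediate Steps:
q(Y) = 2*Y
B(l) = l²
1/B(q(21)) = 1/((2*21)²) = 1/(42²) = 1/1764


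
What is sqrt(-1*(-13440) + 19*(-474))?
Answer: sqrt(4434) ≈ 66.588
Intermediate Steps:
sqrt(-1*(-13440) + 19*(-474)) = sqrt(13440 - 9006) = sqrt(4434)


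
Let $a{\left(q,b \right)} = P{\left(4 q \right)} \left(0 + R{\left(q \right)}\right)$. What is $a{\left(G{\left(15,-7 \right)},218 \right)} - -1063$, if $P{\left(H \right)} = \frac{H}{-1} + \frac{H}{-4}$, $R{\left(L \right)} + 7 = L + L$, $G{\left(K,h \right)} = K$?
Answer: $-662$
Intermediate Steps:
$R{\left(L \right)} = -7 + 2 L$ ($R{\left(L \right)} = -7 + \left(L + L\right) = -7 + 2 L$)
$P{\left(H \right)} = - \frac{5 H}{4}$ ($P{\left(H \right)} = H \left(-1\right) + H \left(- \frac{1}{4}\right) = - H - \frac{H}{4} = - \frac{5 H}{4}$)
$a{\left(q,b \right)} = - 5 q \left(-7 + 2 q\right)$ ($a{\left(q,b \right)} = - \frac{5 \cdot 4 q}{4} \left(0 + \left(-7 + 2 q\right)\right) = - 5 q \left(-7 + 2 q\right)$)
$a{\left(G{\left(15,-7 \right)},218 \right)} - -1063 = 5 \cdot 15 \left(7 - 30\right) - -1063 = 5 \cdot 15 \left(7 - 30\right) + 1063 = 5 \cdot 15 \left(-23\right) + 1063 = -1725 + 1063 = -662$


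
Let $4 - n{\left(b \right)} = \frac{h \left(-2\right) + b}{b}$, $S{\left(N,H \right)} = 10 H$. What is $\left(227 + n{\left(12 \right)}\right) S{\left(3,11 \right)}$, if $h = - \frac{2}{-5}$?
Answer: $\frac{75922}{3} \approx 25307.0$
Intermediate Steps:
$h = \frac{2}{5}$ ($h = \left(-2\right) \left(- \frac{1}{5}\right) = \frac{2}{5} \approx 0.4$)
$n{\left(b \right)} = 4 - \frac{- \frac{4}{5} + b}{b}$ ($n{\left(b \right)} = 4 - \frac{\frac{2}{5} \left(-2\right) + b}{b} = 4 - \frac{- \frac{4}{5} + b}{b}$)
$\left(227 + n{\left(12 \right)}\right) S{\left(3,11 \right)} = \left(227 + \left(3 + \frac{4}{5 \cdot 12}\right)\right) 10 \cdot 11 = \left(227 + \left(3 + \frac{4}{5} \cdot \frac{1}{12}\right)\right) 110 = \left(227 + \left(3 + \frac{1}{15}\right)\right) 110 = \left(227 + \frac{46}{15}\right) 110 = \frac{3451}{15} \cdot 110 = \frac{75922}{3}$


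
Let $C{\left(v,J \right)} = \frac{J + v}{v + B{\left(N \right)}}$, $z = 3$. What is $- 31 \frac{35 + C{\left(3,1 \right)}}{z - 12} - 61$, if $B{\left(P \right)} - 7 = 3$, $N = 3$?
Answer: $\frac{788}{13} \approx 60.615$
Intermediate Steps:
$B{\left(P \right)} = 10$ ($B{\left(P \right)} = 7 + 3 = 10$)
$C{\left(v,J \right)} = \frac{J + v}{10 + v}$ ($C{\left(v,J \right)} = \frac{J + v}{v + 10} = \frac{J + v}{10 + v}$)
$- 31 \frac{35 + C{\left(3,1 \right)}}{z - 12} - 61 = - 31 \frac{35 + \frac{1 + 3}{10 + 3}}{3 - 12} - 61 = - 31 \frac{35 + \frac{1}{13} \cdot 4}{-9} - 61 = - 31 \left(35 + \frac{1}{13} \cdot 4\right) \left(- \frac{1}{9}\right) - 61 = - 31 \left(35 + \frac{4}{13}\right) \left(- \frac{1}{9}\right) - 61 = - 31 \cdot \frac{459}{13} \left(- \frac{1}{9}\right) - 61 = \left(-31\right) \left(- \frac{51}{13}\right) - 61 = \frac{1581}{13} - 61 = \frac{788}{13}$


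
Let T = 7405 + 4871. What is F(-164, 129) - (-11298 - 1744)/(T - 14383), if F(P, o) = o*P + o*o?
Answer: -9526147/2107 ≈ -4521.2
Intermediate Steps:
T = 12276
F(P, o) = o² + P*o (F(P, o) = P*o + o² = o² + P*o)
F(-164, 129) - (-11298 - 1744)/(T - 14383) = 129*(-164 + 129) - (-11298 - 1744)/(12276 - 14383) = 129*(-35) - (-13042)/(-2107) = -4515 - (-13042)*(-1)/2107 = -4515 - 1*13042/2107 = -4515 - 13042/2107 = -9526147/2107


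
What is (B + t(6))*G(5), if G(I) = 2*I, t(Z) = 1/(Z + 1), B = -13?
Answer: -900/7 ≈ -128.57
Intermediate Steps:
t(Z) = 1/(1 + Z)
(B + t(6))*G(5) = (-13 + 1/(1 + 6))*(2*5) = (-13 + 1/7)*10 = -90/7*10 = -900/7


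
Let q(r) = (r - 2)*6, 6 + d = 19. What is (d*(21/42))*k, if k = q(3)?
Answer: 39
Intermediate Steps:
d = 13 (d = -6 + 19 = 13)
q(r) = -12 + 6*r (q(r) = (-2 + r)*6 = -12 + 6*r)
k = 6 (k = -12 + 6*3 = -12 + 18 = 6)
(d*(21/42))*k = (13*(21/42))*6 = (13*(21*(1/42)))*6 = (13*(1/2))*6 = (13/2)*6 = 39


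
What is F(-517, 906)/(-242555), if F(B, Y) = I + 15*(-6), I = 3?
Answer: 87/242555 ≈ 0.00035868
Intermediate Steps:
F(B, Y) = -87 (F(B, Y) = 3 + 15*(-6) = 3 - 90 = -87)
F(-517, 906)/(-242555) = -87/(-242555) = -87*(-1/242555) = 87/242555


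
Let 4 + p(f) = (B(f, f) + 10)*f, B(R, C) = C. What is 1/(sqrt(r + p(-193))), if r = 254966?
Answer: sqrt(290281)/290281 ≈ 0.0018561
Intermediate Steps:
p(f) = -4 + f*(10 + f) (p(f) = -4 + (f + 10)*f = -4 + (10 + f)*f = -4 + f*(10 + f))
1/(sqrt(r + p(-193))) = 1/(sqrt(254966 + (-4 + (-193)**2 + 10*(-193)))) = 1/(sqrt(254966 + (-4 + 37249 - 1930))) = 1/(sqrt(254966 + 35315)) = 1/(sqrt(290281)) = sqrt(290281)/290281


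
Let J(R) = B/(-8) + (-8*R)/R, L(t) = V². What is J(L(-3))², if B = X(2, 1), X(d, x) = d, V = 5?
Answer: 1089/16 ≈ 68.063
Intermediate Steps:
B = 2
L(t) = 25 (L(t) = 5² = 25)
J(R) = -33/4 (J(R) = 2/(-8) + (-8*R)/R = 2*(-⅛) - 8 = -¼ - 8 = -33/4)
J(L(-3))² = (-33/4)² = 1089/16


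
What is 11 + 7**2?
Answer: 60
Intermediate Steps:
11 + 7**2 = 11 + 49 = 60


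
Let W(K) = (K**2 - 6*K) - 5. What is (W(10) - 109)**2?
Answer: 5476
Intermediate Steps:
W(K) = -5 + K**2 - 6*K
(W(10) - 109)**2 = ((-5 + 10**2 - 6*10) - 109)**2 = ((-5 + 100 - 60) - 109)**2 = (35 - 109)**2 = (-74)**2 = 5476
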